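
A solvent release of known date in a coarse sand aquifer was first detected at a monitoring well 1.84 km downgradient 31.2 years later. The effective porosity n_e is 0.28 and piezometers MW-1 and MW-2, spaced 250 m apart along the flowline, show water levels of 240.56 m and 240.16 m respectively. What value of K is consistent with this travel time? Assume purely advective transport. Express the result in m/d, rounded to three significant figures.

Hydraulic gradient i = (240.56 − 240.16) / 250 = 0.40 / 250 = 0.001600
t = 31.2 years = 11390 d
L = 1.84 km = 1840 m
v = L / t = 1840 / 11390 = 0.1616 m/d
K = v · n / i = 0.1616 × 0.28 / 0.001600 = 28.3 m/d

28.3 m/d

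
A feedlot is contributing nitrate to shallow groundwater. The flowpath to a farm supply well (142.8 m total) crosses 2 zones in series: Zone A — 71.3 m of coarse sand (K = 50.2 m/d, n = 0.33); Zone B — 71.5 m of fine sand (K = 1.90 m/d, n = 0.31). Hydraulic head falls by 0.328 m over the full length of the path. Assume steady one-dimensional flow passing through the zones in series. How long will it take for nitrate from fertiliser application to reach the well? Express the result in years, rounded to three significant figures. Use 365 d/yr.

Continuity: the same q passes through each zone, so ΔH = q·Σ(L_j/K_j) — the zones act as resistances in series.
Σ(L/K) = 71.3/50.2 + 71.5/1.90 = 1.420 + 37.63 = 39.05 d
q = ΔH / Σ(L/K) = 0.328 / 39.05 = 0.008399 m/d (same in every zone)
Zone A: v = q/n = 0.008399/0.33 = 0.02545 m/d → t_A = 71.3/0.02545 = 2801 d
Zone B: v = q/n = 0.008399/0.31 = 0.02709 m/d → t_B = 71.5/0.02709 = 2639 d
Total t = 2801 + 2639 = 5440 d
   = 5440 / 365 = 14.9 yr

14.9 years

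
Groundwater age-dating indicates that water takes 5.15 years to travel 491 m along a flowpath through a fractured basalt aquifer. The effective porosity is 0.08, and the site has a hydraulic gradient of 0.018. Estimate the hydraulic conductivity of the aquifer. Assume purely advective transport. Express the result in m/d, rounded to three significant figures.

1.16 m/d

t = 5.15 years = 1880 d
v = L / t = 491 / 1880 = 0.2612 m/d
K = v · n / i = 0.2612 × 0.08 / 0.018 = 1.16 m/d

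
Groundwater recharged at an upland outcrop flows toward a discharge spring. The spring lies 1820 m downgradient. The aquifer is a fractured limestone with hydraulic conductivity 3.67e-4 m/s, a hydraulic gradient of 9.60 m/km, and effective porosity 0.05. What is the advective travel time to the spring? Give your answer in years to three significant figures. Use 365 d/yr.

K = 3.67e-4 m/s × 86400 s/d = 31.71 m/d
Darcy flux q = K·i = 31.71 × 0.0096 = 0.3044 m/d
v_s = q/n_e = 0.3044/0.05 = 6.088 m/d
t = L / v = 1820 / 6.088 = 298.9 d
   = 298.9 / 365 = 0.819 yr

0.819 years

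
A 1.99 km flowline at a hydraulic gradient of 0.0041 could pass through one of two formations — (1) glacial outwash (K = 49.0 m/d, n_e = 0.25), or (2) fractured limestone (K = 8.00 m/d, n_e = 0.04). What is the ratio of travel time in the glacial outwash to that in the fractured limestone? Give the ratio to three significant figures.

1.02

Unit 1 (glacial outwash): v = 49.0×0.0041/0.25 = 0.8036 m/d, t = 1990/0.8036 = 2476 d
Unit 2 (fractured limestone): v = 8.00×0.0041/0.04 = 0.8200 m/d, t = 1990/0.8200 = 2427 d
t(glacial outwash) / t(fractured limestone) = 2476/2427 = 1.02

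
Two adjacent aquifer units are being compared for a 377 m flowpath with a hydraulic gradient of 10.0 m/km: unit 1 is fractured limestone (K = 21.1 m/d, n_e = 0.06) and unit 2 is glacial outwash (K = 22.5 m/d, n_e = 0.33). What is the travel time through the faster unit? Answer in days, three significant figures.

107 days

Unit 1 (fractured limestone): v = 21.1×0.010/0.06 = 3.517 m/d, t = 377/3.517 = 107.2 d
Unit 2 (glacial outwash): v = 22.5×0.010/0.33 = 0.6818 m/d, t = 377/0.6818 = 552.9 d
Faster unit: t = 107 d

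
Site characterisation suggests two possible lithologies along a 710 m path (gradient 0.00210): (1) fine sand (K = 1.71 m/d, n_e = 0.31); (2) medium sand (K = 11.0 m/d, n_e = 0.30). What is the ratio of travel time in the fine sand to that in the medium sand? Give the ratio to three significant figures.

6.65

Unit 1 (fine sand): v = 1.71×0.0021/0.31 = 0.01158 m/d, t = 710/0.01158 = 61290 d
Unit 2 (medium sand): v = 11.0×0.0021/0.30 = 0.07700 m/d, t = 710/0.07700 = 9221 d
t(fine sand) / t(medium sand) = 61290/9221 = 6.65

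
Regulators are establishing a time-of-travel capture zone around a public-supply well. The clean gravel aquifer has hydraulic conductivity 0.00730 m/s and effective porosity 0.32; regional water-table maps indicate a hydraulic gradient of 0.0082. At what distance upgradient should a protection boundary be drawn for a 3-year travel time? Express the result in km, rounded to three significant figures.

K = 0.00730 m/s × 86400 s/d = 630.7 m/d
Darcy flux q = K·i = 630.7 × 0.0082 = 5.172 m/d
Average linear velocity = 5.172 / 0.32 = 16.16 m/d
T = 3 yr × 365 = 1095 d
L = v × T = 16.16 × 1095 = 17700 m
   = 17.7 km

17.7 km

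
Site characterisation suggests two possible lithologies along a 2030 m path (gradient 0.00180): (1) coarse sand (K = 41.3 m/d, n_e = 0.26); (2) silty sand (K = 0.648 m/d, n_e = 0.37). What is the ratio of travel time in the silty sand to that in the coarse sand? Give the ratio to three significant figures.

90.7

Unit 1 (coarse sand): v = 41.3×0.0018/0.26 = 0.2859 m/d, t = 2030/0.2859 = 7100 d
Unit 2 (silty sand): v = 0.648×0.0018/0.37 = 0.003152 m/d, t = 2030/0.003152 = 643900 d
t(silty sand) / t(coarse sand) = 643900/7100 = 90.7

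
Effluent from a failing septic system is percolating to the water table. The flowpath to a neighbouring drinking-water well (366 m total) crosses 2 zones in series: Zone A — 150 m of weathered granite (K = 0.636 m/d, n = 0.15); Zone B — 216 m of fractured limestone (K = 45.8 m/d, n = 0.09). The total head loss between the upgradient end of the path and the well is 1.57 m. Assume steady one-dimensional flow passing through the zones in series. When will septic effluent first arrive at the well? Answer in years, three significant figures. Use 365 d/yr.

Continuity: the same q passes through each zone, so ΔH = q·Σ(L_j/K_j) — the zones act as resistances in series.
Σ(L/K) = 150/0.636 + 216/45.8 = 235.8 + 4.716 = 240.6 d
q = ΔH / Σ(L/K) = 1.57 / 240.6 = 0.006526 m/d (same in every zone)
Zone A: v = q/n = 0.006526/0.15 = 0.04351 m/d → t_A = 150/0.04351 = 3448 d
Zone B: v = q/n = 0.006526/0.09 = 0.07251 m/d → t_B = 216/0.07251 = 2979 d
Total t = 3448 + 2979 = 6426 d
   = 6426 / 365 = 17.6 yr

17.6 years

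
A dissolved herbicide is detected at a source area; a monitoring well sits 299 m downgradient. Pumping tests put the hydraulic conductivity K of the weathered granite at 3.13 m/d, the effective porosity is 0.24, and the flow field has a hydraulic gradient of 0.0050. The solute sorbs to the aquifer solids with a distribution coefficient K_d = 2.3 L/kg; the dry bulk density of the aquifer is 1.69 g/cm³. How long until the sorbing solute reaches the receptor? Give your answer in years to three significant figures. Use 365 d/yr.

216 years

Specific discharge q = 3.13 × 0.0050 = 0.01565 m/d
v = Ki/n = 3.13·0.0050/0.24 = 0.06521 m/d
Retardation R = 1 + ρ_b·K_d/n = 1 + 1.69×2.3/0.24 = 17.20
Contaminant velocity v_c = v/R = 0.06521/17.20 = 0.003792 m/d
t = L/v_c = 299/0.003792 = 78850 d
   = 78850/365 = 216 yr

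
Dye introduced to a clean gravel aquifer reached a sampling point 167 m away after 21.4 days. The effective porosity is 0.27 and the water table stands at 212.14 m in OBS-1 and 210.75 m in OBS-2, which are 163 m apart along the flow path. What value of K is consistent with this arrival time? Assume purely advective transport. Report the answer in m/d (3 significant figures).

247 m/d

Hydraulic gradient i = (212.14 − 210.75) / 163 = 1.39 / 163 = 0.008528
v = L / t = 167 / 21.4 = 7.804 m/d
K = v · n / i = 7.804 × 0.27 / 0.008528 = 247 m/d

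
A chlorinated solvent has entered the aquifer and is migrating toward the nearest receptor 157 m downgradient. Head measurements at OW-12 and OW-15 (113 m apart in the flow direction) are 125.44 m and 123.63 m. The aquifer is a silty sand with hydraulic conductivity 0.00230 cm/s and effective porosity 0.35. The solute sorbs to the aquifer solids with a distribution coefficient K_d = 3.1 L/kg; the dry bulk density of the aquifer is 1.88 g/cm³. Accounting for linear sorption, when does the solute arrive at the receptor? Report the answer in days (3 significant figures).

Hydraulic gradient i = (125.44 − 123.63) / 113 = 1.81 / 113 = 0.01602
K = 0.00230 cm/s × 864 = 1.987 m/d
q = Ki = 1.987 × 0.01602 = 0.03183 m/d
Average linear velocity = 0.03183 / 0.35 = 0.09094 m/d
Retardation R = 1 + ρ_b·K_d/n = 1 + 1.88×3.1/0.35 = 17.65
Contaminant velocity v_c = v/R = 0.09094/17.65 = 0.005152 m/d
t = L/v_c = 157/0.005152 = 30470 d

30500 days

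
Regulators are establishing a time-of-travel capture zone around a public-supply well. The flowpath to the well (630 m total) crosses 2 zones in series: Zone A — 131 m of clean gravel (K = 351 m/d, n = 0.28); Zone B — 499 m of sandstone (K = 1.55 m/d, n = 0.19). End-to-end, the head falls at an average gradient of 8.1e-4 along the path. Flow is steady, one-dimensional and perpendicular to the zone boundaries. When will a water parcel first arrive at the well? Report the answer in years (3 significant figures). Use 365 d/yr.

Steady 1-D flow in series ⇒ the Darcy flux q is identical in every zone and the zone head losses add (resistances L/K in series).
Σ(L/K) = 131/351 + 499/1.55 = 0.3732 + 321.9 = 322.3 d
K_eq = L_total / Σ(L/K) = 630 / 322.3 = 1.955 m/d
q = K_eq · i = 1.955 × 8.1e-4 = 0.001583 m/d (same in every zone)
Zone A: v = q/n = 0.001583/0.28 = 0.005655 m/d → t_A = 131/0.005655 = 23170 d
Zone B: v = q/n = 0.001583/0.19 = 0.008333 m/d → t_B = 499/0.008333 = 59880 d
Total t = 23170 + 59880 = 83050 d
   = 83050 / 365 = 228 yr

228 years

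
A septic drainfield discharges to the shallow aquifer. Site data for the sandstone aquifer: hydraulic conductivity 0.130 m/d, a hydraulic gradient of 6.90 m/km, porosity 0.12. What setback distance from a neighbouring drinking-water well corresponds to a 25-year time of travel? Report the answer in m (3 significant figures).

Specific discharge q = 0.130 × 0.0069 = 8.970e-4 m/d
v = Ki/n = 0.130·0.0069/0.12 = 0.007475 m/d
T = 25 yr × 365 = 9125 d
L = v × T = 0.007475 × 9125 = 68.21 m

68.2 m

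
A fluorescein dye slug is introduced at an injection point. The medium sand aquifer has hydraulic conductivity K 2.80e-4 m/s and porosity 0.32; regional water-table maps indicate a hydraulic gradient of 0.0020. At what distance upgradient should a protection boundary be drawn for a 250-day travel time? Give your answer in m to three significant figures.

K = 2.80e-4 m/s × 86400 s/d = 24.19 m/d
Darcy flux q = K·i = 24.19 × 0.0020 = 0.04838 m/d
Seepage velocity v = q / n = 0.04838 / 0.32 = 0.1512 m/d
L = v × T = 0.1512 × 250 = 37.80 m

37.8 m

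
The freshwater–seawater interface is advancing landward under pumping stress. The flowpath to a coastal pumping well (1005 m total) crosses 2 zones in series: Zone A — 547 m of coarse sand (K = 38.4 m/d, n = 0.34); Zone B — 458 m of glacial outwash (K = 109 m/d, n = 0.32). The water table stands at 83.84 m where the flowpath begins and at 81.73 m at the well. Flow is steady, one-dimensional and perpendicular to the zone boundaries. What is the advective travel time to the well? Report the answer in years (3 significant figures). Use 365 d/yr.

7.96 years

Total head drop ΔH = 83.84 − 81.73 = 2.11 m
Continuity: the same q passes through each zone, so ΔH = q·Σ(L_j/K_j) — the zones act as resistances in series.
Σ(L/K) = 547/38.4 + 458/109 = 14.24 + 4.202 = 18.45 d
q = ΔH / Σ(L/K) = 2.11 / 18.45 = 0.1144 m/d (same in every zone)
Zone A: v = q/n = 0.1144/0.34 = 0.3364 m/d → t_A = 547/0.3364 = 1626 d
Zone B: v = q/n = 0.1144/0.32 = 0.3575 m/d → t_B = 458/0.3575 = 1281 d
Total t = 1626 + 1281 = 2907 d
   = 2907 / 365 = 7.96 yr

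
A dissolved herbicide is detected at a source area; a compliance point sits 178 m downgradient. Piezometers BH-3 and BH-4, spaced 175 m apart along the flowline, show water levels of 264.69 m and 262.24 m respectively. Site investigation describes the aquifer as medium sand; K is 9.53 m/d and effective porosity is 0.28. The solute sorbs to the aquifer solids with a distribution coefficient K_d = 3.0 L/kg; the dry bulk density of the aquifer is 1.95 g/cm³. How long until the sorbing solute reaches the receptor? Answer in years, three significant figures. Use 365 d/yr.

22.4 years

Hydraulic gradient i = (264.69 − 262.24) / 175 = 2.45 / 175 = 0.01400
Darcy flux q = K·i = 9.53 × 0.01400 = 0.1334 m/d
v_s = q/n_e = 0.1334/0.28 = 0.4765 m/d
Retardation R = 1 + ρ_b·K_d/n = 1 + 1.95×3.0/0.28 = 21.89
Contaminant velocity v_c = v/R = 0.4765/21.89 = 0.02177 m/d
t = L/v_c = 178/0.02177 = 8178 d
   = 8178/365 = 22.4 yr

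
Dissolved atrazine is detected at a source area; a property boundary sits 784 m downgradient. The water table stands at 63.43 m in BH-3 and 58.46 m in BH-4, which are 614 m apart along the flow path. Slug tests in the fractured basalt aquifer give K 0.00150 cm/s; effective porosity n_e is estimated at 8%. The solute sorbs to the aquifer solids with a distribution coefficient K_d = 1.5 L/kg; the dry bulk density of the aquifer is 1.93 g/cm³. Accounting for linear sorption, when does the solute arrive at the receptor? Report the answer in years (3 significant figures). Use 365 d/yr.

609 years

Hydraulic gradient i = (63.43 − 58.46) / 614 = 4.97 / 614 = 0.008094
K = 0.00150 cm/s × 864 = 1.296 m/d
Specific discharge q = 1.296 × 0.008094 = 0.01049 m/d
v_s = q/n_e = 0.01049/0.08 = 0.1311 m/d
Retardation R = 1 + ρ_b·K_d/n = 1 + 1.93×1.5/0.08 = 37.19
Contaminant velocity v_c = v/R = 0.1311/37.19 = 0.003526 m/d
t = L/v_c = 784/0.003526 = 222300 d
   = 222300/365 = 609 yr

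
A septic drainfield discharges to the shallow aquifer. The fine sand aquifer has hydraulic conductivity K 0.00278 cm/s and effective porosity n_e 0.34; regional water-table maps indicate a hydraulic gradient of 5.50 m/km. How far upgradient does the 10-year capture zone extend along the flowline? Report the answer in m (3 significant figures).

K = 0.00278 cm/s × 864 = 2.402 m/d
q = Ki = 2.402 × 0.0055 = 0.01321 m/d
Average linear velocity = 0.01321 / 0.34 = 0.03885 m/d
T = 10 yr × 365 = 3650 d
L = v × T = 0.03885 × 3650 = 141.8 m

142 m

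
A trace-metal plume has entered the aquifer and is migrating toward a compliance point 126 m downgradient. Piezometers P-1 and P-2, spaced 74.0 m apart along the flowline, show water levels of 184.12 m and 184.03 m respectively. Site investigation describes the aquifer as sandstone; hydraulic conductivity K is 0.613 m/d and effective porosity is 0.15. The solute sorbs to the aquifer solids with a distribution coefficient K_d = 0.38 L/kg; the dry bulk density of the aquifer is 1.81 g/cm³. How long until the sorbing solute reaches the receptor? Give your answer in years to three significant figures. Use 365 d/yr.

388 years

Hydraulic gradient i = (184.12 − 184.03) / 74.0 = 0.09 / 74.0 = 0.001216
Darcy flux q = K·i = 0.613 × 0.001216 = 7.455e-4 m/d
v = Ki/n = 0.613·0.001216/0.15 = 0.004970 m/d
Retardation R = 1 + ρ_b·K_d/n = 1 + 1.81×0.38/0.15 = 5.585
Contaminant velocity v_c = v/R = 0.004970/5.585 = 8.899e-4 m/d
t = L/v_c = 126/8.899e-4 = 141600 d
   = 141600/365 = 388 yr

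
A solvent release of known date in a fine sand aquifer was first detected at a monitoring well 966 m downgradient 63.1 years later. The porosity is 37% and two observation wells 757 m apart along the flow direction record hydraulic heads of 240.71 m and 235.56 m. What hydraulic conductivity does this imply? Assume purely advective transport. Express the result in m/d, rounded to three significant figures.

2.28 m/d

Hydraulic gradient i = (240.71 − 235.56) / 757 = 5.15 / 757 = 0.006803
t = 63.1 years = 23030 d
v = L / t = 966 / 23030 = 0.04194 m/d
K = v · n / i = 0.04194 × 0.37 / 0.006803 = 2.28 m/d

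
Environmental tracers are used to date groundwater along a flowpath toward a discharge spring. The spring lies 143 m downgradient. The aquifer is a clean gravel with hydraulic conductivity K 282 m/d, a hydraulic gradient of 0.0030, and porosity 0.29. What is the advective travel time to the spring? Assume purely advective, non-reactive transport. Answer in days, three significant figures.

Specific discharge q = 282 × 0.0030 = 0.8460 m/d
v_s = q/n_e = 0.8460/0.29 = 2.917 m/d
t = L / v = 143 / 2.917 = 49.02 d

49.0 days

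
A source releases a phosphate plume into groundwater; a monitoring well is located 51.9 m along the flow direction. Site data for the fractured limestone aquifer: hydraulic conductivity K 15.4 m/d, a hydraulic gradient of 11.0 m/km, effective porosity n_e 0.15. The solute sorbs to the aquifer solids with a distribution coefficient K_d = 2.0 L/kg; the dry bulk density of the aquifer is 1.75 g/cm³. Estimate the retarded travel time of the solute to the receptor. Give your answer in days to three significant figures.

1120 days

Darcy flux q = K·i = 15.4 × 0.011 = 0.1694 m/d
Average linear velocity = 0.1694 / 0.15 = 1.129 m/d
Retardation R = 1 + ρ_b·K_d/n = 1 + 1.75×2.0/0.15 = 24.33
Contaminant velocity v_c = v/R = 1.129/24.33 = 0.04641 m/d
t = L/v_c = 51.9/0.04641 = 1118 d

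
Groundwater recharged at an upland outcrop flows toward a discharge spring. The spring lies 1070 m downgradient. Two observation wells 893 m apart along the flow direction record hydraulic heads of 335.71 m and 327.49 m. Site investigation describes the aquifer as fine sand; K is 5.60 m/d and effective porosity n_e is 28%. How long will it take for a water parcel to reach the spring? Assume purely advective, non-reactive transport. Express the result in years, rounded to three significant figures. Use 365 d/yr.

15.9 years

Hydraulic gradient i = (335.71 − 327.49) / 893 = 8.22 / 893 = 0.009205
Darcy flux q = K·i = 5.60 × 0.009205 = 0.05155 m/d
v = Ki/n = 5.60·0.009205/0.28 = 0.1841 m/d
t = L / v = 1070 / 0.1841 = 5812 d
   = 5812 / 365 = 15.9 yr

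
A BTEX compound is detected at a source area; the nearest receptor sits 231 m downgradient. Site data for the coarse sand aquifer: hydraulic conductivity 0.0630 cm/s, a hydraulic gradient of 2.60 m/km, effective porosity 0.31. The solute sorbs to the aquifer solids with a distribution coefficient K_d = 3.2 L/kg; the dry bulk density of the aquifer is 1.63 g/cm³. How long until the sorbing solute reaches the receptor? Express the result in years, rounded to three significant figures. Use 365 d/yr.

K = 0.0630 cm/s × 864 = 54.43 m/d
Specific discharge q = 54.43 × 0.0026 = 0.1415 m/d
v = Ki/n = 54.43·0.0026/0.31 = 0.4565 m/d
Retardation R = 1 + ρ_b·K_d/n = 1 + 1.63×3.2/0.31 = 17.83
Contaminant velocity v_c = v/R = 0.4565/17.83 = 0.02561 m/d
t = L/v_c = 231/0.02561 = 9020 d
   = 9020/365 = 24.7 yr

24.7 years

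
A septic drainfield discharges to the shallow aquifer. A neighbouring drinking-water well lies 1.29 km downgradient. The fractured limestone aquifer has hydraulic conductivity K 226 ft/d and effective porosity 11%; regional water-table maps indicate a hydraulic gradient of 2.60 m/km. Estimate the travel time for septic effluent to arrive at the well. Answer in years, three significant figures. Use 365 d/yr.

K = 226 ft/d × 0.3048 = 68.88 m/d
q = Ki = 68.88 × 0.0026 = 0.1791 m/d
Average linear velocity = 0.1791 / 0.11 = 1.628 m/d
L = 1.29 km = 1290 m
t = L / v = 1290 / 1.628 = 792.3 d
   = 792.3 / 365 = 2.17 yr

2.17 years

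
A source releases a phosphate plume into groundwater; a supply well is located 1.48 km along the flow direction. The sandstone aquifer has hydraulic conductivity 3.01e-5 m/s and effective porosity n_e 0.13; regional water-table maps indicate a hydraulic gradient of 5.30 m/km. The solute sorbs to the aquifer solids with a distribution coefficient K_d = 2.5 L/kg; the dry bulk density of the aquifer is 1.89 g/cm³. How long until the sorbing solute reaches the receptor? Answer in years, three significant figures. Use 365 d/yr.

K = 3.01e-5 m/s × 86400 s/d = 2.601 m/d
q = Ki = 2.601 × 0.0053 = 0.01378 m/d
Average linear velocity = 0.01378 / 0.13 = 0.1060 m/d
Retardation R = 1 + ρ_b·K_d/n = 1 + 1.89×2.5/0.13 = 37.35
Contaminant velocity v_c = v/R = 0.1060/37.35 = 0.002839 m/d
L = 1.48 km = 1480 m
t = L/v_c = 1480/0.002839 = 521300 d
   = 521300/365 = 1430 yr

1430 years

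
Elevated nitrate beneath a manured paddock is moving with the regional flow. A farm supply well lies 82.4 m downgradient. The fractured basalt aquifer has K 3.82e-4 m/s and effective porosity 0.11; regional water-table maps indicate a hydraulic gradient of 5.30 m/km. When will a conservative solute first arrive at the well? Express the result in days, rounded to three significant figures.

K = 3.82e-4 m/s × 86400 s/d = 33.00 m/d
q = Ki = 33.00 × 0.0053 = 0.1749 m/d
v = Ki/n = 33.00·0.0053/0.11 = 1.590 m/d
t = L / v = 82.4 / 1.590 = 51.82 d

51.8 days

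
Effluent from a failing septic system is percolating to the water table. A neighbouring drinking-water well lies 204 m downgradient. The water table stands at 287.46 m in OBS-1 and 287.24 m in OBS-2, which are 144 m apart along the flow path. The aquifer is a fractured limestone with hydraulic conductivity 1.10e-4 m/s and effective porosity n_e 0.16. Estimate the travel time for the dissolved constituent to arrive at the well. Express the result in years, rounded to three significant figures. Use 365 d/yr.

6.16 years

Hydraulic gradient i = (287.46 − 287.24) / 144 = 0.22 / 144 = 0.001528
K = 1.10e-4 m/s × 86400 s/d = 9.504 m/d
Specific discharge q = 9.504 × 0.001528 = 0.01452 m/d
Seepage velocity v = q / n = 0.01452 / 0.16 = 0.09075 m/d
t = L / v = 204 / 0.09075 = 2248 d
   = 2248 / 365 = 6.16 yr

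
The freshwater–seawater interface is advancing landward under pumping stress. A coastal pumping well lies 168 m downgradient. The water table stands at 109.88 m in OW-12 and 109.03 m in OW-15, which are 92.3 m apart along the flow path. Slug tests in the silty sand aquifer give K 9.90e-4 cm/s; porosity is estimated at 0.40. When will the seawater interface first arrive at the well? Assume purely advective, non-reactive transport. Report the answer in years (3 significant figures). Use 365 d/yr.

Hydraulic gradient i = (109.88 − 109.03) / 92.3 = 0.85 / 92.3 = 0.009209
K = 9.90e-4 cm/s × 864 = 0.8554 m/d
q = Ki = 0.8554 × 0.009209 = 0.007877 m/d
Average linear velocity = 0.007877 / 0.40 = 0.01969 m/d
t = L / v = 168 / 0.01969 = 8531 d
   = 8531 / 365 = 23.4 yr

23.4 years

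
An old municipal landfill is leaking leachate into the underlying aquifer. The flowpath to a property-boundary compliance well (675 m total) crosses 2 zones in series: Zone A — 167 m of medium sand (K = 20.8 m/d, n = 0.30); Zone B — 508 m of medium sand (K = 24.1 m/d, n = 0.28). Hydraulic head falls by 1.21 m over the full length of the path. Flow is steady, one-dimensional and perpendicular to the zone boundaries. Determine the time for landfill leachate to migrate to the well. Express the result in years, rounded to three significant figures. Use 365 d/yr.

Steady 1-D flow in series ⇒ the Darcy flux q is identical in every zone and the zone head losses add (resistances L/K in series).
Σ(L/K) = 167/20.8 + 508/24.1 = 8.029 + 21.08 = 29.11 d
q = ΔH / Σ(L/K) = 1.21 / 29.11 = 0.04157 m/d (same in every zone)
Zone A: v = q/n = 0.04157/0.30 = 0.1386 m/d → t_A = 167/0.1386 = 1205 d
Zone B: v = q/n = 0.04157/0.28 = 0.1485 m/d → t_B = 508/0.1485 = 3422 d
Total t = 1205 + 3422 = 4627 d
   = 4627 / 365 = 12.7 yr

12.7 years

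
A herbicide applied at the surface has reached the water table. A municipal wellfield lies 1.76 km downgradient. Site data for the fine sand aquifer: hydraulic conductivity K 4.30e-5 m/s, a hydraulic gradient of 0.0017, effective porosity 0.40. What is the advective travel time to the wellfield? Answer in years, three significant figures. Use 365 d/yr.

305 years

K = 4.30e-5 m/s × 86400 s/d = 3.715 m/d
Darcy flux q = K·i = 3.715 × 0.0017 = 0.006316 m/d
v_s = q/n_e = 0.006316/0.40 = 0.01579 m/d
L = 1.76 km = 1760 m
t = L / v = 1760 / 0.01579 = 111500 d
   = 111500 / 365 = 305 yr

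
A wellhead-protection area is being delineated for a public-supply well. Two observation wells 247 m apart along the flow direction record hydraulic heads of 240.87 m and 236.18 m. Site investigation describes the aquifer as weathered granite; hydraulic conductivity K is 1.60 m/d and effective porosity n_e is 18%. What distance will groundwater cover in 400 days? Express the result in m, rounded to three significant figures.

67.5 m

Hydraulic gradient i = (240.87 − 236.18) / 247 = 4.69 / 247 = 0.01899
Specific discharge q = 1.60 × 0.01899 = 0.03038 m/d
v = Ki/n = 1.60·0.01899/0.18 = 0.1688 m/d
L = v × T = 0.1688 × 400 = 67.51 m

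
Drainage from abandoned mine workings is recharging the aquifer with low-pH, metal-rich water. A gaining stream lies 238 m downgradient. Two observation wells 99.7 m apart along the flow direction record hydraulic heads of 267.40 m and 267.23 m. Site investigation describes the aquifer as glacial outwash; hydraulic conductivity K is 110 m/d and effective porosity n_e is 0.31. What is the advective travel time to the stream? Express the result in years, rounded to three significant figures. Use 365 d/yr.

Hydraulic gradient i = (267.40 − 267.23) / 99.7 = 0.17 / 99.7 = 0.001705
Darcy flux q = K·i = 110 × 0.001705 = 0.1876 m/d
v_s = q/n_e = 0.1876/0.31 = 0.6050 m/d
t = L / v = 238 / 0.6050 = 393.4 d
   = 393.4 / 365 = 1.08 yr

1.08 years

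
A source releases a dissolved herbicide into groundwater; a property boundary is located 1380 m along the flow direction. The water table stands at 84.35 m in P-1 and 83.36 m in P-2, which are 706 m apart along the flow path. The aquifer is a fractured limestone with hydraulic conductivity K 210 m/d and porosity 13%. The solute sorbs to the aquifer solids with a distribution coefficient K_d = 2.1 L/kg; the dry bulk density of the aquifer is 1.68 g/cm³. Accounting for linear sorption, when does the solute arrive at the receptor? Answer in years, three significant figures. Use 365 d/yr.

Hydraulic gradient i = (84.35 − 83.36) / 706 = 0.99 / 706 = 0.001402
Darcy flux q = K·i = 210 × 0.001402 = 0.2945 m/d
Average linear velocity = 0.2945 / 0.13 = 2.265 m/d
Retardation R = 1 + ρ_b·K_d/n = 1 + 1.68×2.1/0.13 = 28.14
Contaminant velocity v_c = v/R = 2.265/28.14 = 0.08050 m/d
t = L/v_c = 1380/0.08050 = 17140 d
   = 17140/365 = 47.0 yr

47.0 years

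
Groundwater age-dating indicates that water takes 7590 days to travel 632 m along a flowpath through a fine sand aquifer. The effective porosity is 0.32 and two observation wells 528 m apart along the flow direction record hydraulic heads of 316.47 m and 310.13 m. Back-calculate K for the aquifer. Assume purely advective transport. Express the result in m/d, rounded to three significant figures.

Hydraulic gradient i = (316.47 − 310.13) / 528 = 6.34 / 528 = 0.01201
v = L / t = 632 / 7590 = 0.08327 m/d
K = v · n / i = 0.08327 × 0.32 / 0.01201 = 2.22 m/d

2.22 m/d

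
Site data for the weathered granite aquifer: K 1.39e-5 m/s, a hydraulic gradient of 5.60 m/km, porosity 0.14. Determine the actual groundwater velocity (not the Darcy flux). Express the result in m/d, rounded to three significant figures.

0.0480 m/d

K = 1.39e-5 m/s × 86400 s/d = 1.201 m/d
q = Ki = 1.201 × 0.0056 = 0.006725 m/d
v_s = q/n_e = 0.006725/0.14 = 0.04804 m/d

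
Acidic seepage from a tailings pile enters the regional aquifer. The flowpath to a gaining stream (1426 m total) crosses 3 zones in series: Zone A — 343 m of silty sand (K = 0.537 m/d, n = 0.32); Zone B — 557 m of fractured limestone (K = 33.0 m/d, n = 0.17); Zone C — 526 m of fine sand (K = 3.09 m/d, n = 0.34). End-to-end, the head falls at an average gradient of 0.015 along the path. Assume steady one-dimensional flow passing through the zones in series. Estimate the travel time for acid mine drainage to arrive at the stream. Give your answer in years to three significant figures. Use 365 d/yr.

Continuity: the same q passes through each zone, so ΔH = q·Σ(L_j/K_j) — the zones act as resistances in series.
Σ(L/K) = 343/0.537 + 557/33.0 + 526/3.09 = 638.7 + 16.88 + 170.2 = 825.8 d
K_eq = L_total / Σ(L/K) = 1426 / 825.8 = 1.727 m/d
q = K_eq · i = 1.727 × 0.015 = 0.02590 m/d (same in every zone)
Zone A: v = q/n = 0.02590/0.32 = 0.08094 m/d → t_A = 343/0.08094 = 4238 d
Zone B: v = q/n = 0.02590/0.17 = 0.1524 m/d → t_B = 557/0.1524 = 3656 d
Zone C: v = q/n = 0.02590/0.34 = 0.07618 m/d → t_C = 526/0.07618 = 6905 d
Total t = 4238 + 3656 + 6905 = 14800 d
   = 14800 / 365 = 40.5 yr

40.5 years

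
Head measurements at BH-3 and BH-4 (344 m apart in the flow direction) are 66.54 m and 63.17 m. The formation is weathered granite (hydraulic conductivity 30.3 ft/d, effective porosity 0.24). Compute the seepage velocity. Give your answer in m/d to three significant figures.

Hydraulic gradient i = (66.54 − 63.17) / 344 = 3.37 / 344 = 0.009797
K = 30.3 ft/d × 0.3048 = 9.235 m/d
Specific discharge q = 9.235 × 0.009797 = 0.09048 m/d
Average linear velocity = 0.09048 / 0.24 = 0.3770 m/d

0.377 m/d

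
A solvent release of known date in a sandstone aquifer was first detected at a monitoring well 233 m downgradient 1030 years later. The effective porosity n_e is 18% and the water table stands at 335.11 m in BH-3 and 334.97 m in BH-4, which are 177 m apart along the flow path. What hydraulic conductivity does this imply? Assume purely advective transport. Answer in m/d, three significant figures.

0.141 m/d

Hydraulic gradient i = (335.11 − 334.97) / 177 = 0.14 / 177 = 7.910e-4
t = 1030 years = 376000 d
v = L / t = 233 / 376000 = 6.198e-4 m/d
K = v · n / i = 6.198e-4 × 0.18 / 7.910e-4 = 0.141 m/d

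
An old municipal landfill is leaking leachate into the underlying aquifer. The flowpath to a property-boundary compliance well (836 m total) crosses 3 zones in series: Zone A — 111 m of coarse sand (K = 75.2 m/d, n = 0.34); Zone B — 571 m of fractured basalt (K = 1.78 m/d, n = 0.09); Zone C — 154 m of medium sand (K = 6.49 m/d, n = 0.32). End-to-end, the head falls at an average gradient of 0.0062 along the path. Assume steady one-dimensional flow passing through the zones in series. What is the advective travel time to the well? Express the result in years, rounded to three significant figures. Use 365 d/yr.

25.3 years

Continuity: the same q passes through each zone, so ΔH = q·Σ(L_j/K_j) — the zones act as resistances in series.
Σ(L/K) = 111/75.2 + 571/1.78 + 154/6.49 = 1.476 + 320.8 + 23.73 = 346.0 d
K_eq = L_total / Σ(L/K) = 836 / 346.0 = 2.416 m/d
q = K_eq · i = 2.416 × 0.0062 = 0.01498 m/d (same in every zone)
Zone A: v = q/n = 0.01498/0.34 = 0.04406 m/d → t_A = 111/0.04406 = 2519 d
Zone B: v = q/n = 0.01498/0.09 = 0.1665 m/d → t_B = 571/0.1665 = 3430 d
Zone C: v = q/n = 0.01498/0.32 = 0.04681 m/d → t_C = 154/0.04681 = 3290 d
Total t = 2519 + 3430 + 3290 = 9239 d
   = 9239 / 365 = 25.3 yr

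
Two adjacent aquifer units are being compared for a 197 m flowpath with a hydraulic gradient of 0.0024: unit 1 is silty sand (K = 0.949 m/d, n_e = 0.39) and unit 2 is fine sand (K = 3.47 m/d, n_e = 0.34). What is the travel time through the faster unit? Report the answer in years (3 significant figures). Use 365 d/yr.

22.0 years

Unit 1 (silty sand): v = 0.949×0.0024/0.39 = 0.005840 m/d, t = 197/0.005840 = 33730 d
Unit 2 (fine sand): v = 3.47×0.0024/0.34 = 0.02449 m/d, t = 197/0.02449 = 8043 d
Faster: 8043 d / 365 = 22.0 yr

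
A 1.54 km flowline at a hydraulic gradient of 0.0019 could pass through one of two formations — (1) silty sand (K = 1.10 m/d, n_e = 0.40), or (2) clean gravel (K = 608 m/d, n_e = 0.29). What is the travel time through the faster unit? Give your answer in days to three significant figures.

387 days

Unit 1 (silty sand): v = 1.10×0.0019/0.40 = 0.005225 m/d, t = 1540/0.005225 = 294700 d
Unit 2 (clean gravel): v = 608×0.0019/0.29 = 3.983 m/d, t = 1540/3.983 = 386.6 d
Faster unit: t = 387 d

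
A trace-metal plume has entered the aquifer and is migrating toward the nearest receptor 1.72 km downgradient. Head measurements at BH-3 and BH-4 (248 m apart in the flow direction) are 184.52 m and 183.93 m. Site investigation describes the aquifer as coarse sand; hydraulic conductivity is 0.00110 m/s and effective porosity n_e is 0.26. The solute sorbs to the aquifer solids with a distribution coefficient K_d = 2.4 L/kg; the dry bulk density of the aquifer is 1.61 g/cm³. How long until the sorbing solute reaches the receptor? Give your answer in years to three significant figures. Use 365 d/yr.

86.0 years

Hydraulic gradient i = (184.52 − 183.93) / 248 = 0.59 / 248 = 0.002379
K = 0.00110 m/s × 86400 s/d = 95.04 m/d
Specific discharge q = 95.04 × 0.002379 = 0.2261 m/d
Seepage velocity v = q / n = 0.2261 / 0.26 = 0.8696 m/d
Retardation R = 1 + ρ_b·K_d/n = 1 + 1.61×2.4/0.26 = 15.86
Contaminant velocity v_c = v/R = 0.8696/15.86 = 0.05483 m/d
L = 1.72 km = 1720 m
t = L/v_c = 1720/0.05483 = 31370 d
   = 31370/365 = 86.0 yr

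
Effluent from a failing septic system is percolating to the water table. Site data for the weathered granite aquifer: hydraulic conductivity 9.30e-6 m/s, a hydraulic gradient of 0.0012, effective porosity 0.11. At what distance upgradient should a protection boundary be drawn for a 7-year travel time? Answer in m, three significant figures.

22.4 m

K = 9.30e-6 m/s × 86400 s/d = 0.8035 m/d
Specific discharge q = 0.8035 × 0.0012 = 9.642e-4 m/d
Average linear velocity = 9.642e-4 / 0.11 = 0.008766 m/d
T = 7 yr × 365 = 2555 d
L = v × T = 0.008766 × 2555 = 22.40 m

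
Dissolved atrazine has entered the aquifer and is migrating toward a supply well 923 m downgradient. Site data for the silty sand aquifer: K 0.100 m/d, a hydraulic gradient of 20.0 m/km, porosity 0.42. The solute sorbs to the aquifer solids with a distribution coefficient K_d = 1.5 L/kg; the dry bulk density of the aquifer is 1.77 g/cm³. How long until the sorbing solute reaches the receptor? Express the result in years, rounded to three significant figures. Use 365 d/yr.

3890 years

Specific discharge q = 0.100 × 0.020 = 0.002000 m/d
Seepage velocity v = q / n = 0.002000 / 0.42 = 0.004762 m/d
Retardation R = 1 + ρ_b·K_d/n = 1 + 1.77×1.5/0.42 = 7.321
Contaminant velocity v_c = v/R = 0.004762/7.321 = 6.504e-4 m/d
t = L/v_c = 923/6.504e-4 = 1.419e6 d
   = 1.419e6/365 = 3890 yr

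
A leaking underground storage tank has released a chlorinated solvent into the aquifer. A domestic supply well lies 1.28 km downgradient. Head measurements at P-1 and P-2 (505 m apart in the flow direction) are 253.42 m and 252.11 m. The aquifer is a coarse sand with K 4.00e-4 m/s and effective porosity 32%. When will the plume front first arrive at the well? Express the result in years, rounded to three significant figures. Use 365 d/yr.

12.5 years

Hydraulic gradient i = (253.42 − 252.11) / 505 = 1.31 / 505 = 0.002594
K = 4.00e-4 m/s × 86400 s/d = 34.56 m/d
Darcy flux q = K·i = 34.56 × 0.002594 = 0.08965 m/d
Average linear velocity = 0.08965 / 0.32 = 0.2802 m/d
L = 1.28 km = 1280 m
t = L / v = 1280 / 0.2802 = 4569 d
   = 4569 / 365 = 12.5 yr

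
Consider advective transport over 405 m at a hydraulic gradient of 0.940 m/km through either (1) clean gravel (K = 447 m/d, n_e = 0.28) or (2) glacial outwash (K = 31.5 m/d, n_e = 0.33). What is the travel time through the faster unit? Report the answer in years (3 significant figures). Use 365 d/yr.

0.739 years

Unit 1 (clean gravel): v = 447×9.4e-4/0.28 = 1.501 m/d, t = 405/1.501 = 269.9 d
Unit 2 (glacial outwash): v = 31.5×9.4e-4/0.33 = 0.08973 m/d, t = 405/0.08973 = 4514 d
Faster: 269.9 d / 365 = 0.739 yr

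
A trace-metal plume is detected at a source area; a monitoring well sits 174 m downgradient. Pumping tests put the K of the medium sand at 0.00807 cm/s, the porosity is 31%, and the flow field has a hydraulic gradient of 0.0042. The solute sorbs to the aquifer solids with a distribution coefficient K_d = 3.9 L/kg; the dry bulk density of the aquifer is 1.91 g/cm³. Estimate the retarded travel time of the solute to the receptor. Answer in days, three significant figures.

46100 days

K = 0.00807 cm/s × 864 = 6.972 m/d
Specific discharge q = 6.972 × 0.0042 = 0.02928 m/d
v_s = q/n_e = 0.02928/0.31 = 0.09447 m/d
Retardation R = 1 + ρ_b·K_d/n = 1 + 1.91×3.9/0.31 = 25.03
Contaminant velocity v_c = v/R = 0.09447/25.03 = 0.003774 m/d
t = L/v_c = 174/0.003774 = 46100 d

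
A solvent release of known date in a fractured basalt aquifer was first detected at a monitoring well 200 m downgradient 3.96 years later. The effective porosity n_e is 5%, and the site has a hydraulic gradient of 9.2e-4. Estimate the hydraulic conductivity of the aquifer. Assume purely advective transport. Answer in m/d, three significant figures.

7.52 m/d

t = 3.96 years = 1445 d
v = L / t = 200 / 1445 = 0.1384 m/d
K = v · n / i = 0.1384 × 0.05 / 9.2e-4 = 7.52 m/d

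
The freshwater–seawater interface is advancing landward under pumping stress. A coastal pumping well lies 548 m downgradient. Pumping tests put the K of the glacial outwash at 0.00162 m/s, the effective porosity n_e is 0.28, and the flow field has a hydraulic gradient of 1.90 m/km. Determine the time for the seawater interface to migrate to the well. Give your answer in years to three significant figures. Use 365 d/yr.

1.58 years

K = 0.00162 m/s × 86400 s/d = 140.0 m/d
Darcy flux q = K·i = 140.0 × 0.0019 = 0.2659 m/d
Seepage velocity v = q / n = 0.2659 / 0.28 = 0.9498 m/d
t = L / v = 548 / 0.9498 = 577.0 d
   = 577.0 / 365 = 1.58 yr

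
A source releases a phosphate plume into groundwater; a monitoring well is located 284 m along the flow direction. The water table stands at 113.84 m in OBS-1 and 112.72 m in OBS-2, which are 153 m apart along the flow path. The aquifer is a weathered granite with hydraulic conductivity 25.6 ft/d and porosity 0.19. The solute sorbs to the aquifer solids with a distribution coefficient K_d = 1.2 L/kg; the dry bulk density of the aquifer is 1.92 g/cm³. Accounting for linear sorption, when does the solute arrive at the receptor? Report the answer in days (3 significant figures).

12400 days

Hydraulic gradient i = (113.84 − 112.72) / 153 = 1.12 / 153 = 0.007320
K = 25.6 ft/d × 0.3048 = 7.803 m/d
q = Ki = 7.803 × 0.007320 = 0.05712 m/d
v_s = q/n_e = 0.05712/0.19 = 0.3006 m/d
Retardation R = 1 + ρ_b·K_d/n = 1 + 1.92×1.2/0.19 = 13.13
Contaminant velocity v_c = v/R = 0.3006/13.13 = 0.02290 m/d
t = L/v_c = 284/0.02290 = 12400 d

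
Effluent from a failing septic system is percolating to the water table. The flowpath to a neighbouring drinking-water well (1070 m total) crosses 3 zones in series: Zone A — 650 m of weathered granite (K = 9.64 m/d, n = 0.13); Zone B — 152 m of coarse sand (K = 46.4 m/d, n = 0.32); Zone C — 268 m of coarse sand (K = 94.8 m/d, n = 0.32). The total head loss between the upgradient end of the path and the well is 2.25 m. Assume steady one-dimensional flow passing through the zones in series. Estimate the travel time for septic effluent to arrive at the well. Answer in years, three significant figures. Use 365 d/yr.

19.6 years

Steady 1-D flow in series ⇒ the Darcy flux q is identical in every zone and the zone head losses add (resistances L/K in series).
Σ(L/K) = 650/9.64 + 152/46.4 + 268/94.8 = 67.43 + 3.276 + 2.827 = 73.53 d
q = ΔH / Σ(L/K) = 2.25 / 73.53 = 0.03060 m/d (same in every zone)
Zone A: v = q/n = 0.03060/0.13 = 0.2354 m/d → t_A = 650/0.2354 = 2761 d
Zone B: v = q/n = 0.03060/0.32 = 0.09562 m/d → t_B = 152/0.09562 = 1590 d
Zone C: v = q/n = 0.03060/0.32 = 0.09562 m/d → t_C = 268/0.09562 = 2803 d
Total t = 2761 + 1590 + 2803 = 7154 d
   = 7154 / 365 = 19.6 yr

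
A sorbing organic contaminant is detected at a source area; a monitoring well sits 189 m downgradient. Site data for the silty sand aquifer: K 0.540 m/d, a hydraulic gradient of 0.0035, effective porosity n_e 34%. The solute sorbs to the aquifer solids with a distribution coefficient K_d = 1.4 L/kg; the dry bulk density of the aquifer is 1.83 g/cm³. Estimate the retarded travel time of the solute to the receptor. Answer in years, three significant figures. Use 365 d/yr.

795 years

Specific discharge q = 0.540 × 0.0035 = 0.001890 m/d
v_s = q/n_e = 0.001890/0.34 = 0.005559 m/d
Retardation R = 1 + ρ_b·K_d/n = 1 + 1.83×1.4/0.34 = 8.535
Contaminant velocity v_c = v/R = 0.005559/8.535 = 6.513e-4 m/d
t = L/v_c = 189/6.513e-4 = 290200 d
   = 290200/365 = 795 yr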